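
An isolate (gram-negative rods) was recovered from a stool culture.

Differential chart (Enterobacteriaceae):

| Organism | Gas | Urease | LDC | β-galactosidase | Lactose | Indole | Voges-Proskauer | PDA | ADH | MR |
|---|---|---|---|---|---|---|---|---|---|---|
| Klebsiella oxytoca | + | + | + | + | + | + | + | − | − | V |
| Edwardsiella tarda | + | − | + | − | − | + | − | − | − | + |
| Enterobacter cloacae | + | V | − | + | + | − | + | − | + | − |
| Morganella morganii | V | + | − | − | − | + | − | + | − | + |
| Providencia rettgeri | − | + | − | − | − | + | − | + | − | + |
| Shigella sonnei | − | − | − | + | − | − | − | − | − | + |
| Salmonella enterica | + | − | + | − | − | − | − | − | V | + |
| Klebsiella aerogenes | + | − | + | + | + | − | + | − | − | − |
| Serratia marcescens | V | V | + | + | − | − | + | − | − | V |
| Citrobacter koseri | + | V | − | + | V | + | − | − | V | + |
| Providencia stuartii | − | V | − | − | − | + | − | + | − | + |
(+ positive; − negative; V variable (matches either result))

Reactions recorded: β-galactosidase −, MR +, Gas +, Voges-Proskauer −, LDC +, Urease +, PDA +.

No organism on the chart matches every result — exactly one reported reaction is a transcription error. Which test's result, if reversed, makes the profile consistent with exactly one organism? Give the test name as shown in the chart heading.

LDC

As reported, no row in the chart matches all 7 reactions.
Reversing Gas → still no organism matches.
Reversing MR → still no organism matches.
Reversing PDA → still no organism matches.
Reversing Urease → still no organism matches.
Reversing β-galactosidase → still no organism matches.
Reversing Voges-Proskauer → still no organism matches.
Reversing LDC (to −) → unique match: Morganella morganii.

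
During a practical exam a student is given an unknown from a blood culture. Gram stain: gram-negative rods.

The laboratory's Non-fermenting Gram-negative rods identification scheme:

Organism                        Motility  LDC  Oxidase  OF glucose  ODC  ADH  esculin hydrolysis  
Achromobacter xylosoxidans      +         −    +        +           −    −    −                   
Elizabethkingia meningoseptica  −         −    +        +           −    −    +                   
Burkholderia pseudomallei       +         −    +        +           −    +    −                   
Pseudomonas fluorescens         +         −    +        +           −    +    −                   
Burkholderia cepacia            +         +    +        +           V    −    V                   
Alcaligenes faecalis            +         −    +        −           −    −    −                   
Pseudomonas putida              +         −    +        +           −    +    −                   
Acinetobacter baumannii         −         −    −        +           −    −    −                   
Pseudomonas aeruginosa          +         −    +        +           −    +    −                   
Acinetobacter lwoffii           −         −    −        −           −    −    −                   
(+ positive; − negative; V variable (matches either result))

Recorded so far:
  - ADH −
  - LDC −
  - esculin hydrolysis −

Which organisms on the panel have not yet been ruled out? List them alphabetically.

Achromobacter xylosoxidans, Acinetobacter baumannii, Acinetobacter lwoffii, Alcaligenes faecalis

LDC −: excludes Burkholderia cepacia — 9 left.
ADH −: excludes Burkholderia pseudomallei, Pseudomonas fluorescens, Pseudomonas putida, Pseudomonas aeruginosa — 5 left.
esculin hydrolysis −: excludes Elizabethkingia meningoseptica — 4 left.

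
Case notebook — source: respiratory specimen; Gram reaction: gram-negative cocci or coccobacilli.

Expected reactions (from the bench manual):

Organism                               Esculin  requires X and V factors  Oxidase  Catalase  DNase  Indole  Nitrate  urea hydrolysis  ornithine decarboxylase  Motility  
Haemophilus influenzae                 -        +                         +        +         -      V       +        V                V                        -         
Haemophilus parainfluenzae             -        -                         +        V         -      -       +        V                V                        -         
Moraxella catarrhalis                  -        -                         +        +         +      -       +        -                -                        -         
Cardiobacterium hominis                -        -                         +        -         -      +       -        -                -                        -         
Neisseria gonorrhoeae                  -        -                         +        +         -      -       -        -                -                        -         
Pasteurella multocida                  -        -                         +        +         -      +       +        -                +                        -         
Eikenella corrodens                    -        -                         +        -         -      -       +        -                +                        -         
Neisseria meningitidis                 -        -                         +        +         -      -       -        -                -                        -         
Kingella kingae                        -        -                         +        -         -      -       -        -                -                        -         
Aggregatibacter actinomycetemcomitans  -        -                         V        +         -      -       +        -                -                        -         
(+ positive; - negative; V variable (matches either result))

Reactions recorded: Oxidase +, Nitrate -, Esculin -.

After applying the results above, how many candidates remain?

4

Nitrate -: excludes 6 organisms — 4 left.
Oxidase +: all 4 remaining candidates are consistent.
Esculin -: all 4 remaining candidates are consistent.
Still consistent: Cardiobacterium hominis, Kingella kingae, Neisseria gonorrhoeae, Neisseria meningitidis.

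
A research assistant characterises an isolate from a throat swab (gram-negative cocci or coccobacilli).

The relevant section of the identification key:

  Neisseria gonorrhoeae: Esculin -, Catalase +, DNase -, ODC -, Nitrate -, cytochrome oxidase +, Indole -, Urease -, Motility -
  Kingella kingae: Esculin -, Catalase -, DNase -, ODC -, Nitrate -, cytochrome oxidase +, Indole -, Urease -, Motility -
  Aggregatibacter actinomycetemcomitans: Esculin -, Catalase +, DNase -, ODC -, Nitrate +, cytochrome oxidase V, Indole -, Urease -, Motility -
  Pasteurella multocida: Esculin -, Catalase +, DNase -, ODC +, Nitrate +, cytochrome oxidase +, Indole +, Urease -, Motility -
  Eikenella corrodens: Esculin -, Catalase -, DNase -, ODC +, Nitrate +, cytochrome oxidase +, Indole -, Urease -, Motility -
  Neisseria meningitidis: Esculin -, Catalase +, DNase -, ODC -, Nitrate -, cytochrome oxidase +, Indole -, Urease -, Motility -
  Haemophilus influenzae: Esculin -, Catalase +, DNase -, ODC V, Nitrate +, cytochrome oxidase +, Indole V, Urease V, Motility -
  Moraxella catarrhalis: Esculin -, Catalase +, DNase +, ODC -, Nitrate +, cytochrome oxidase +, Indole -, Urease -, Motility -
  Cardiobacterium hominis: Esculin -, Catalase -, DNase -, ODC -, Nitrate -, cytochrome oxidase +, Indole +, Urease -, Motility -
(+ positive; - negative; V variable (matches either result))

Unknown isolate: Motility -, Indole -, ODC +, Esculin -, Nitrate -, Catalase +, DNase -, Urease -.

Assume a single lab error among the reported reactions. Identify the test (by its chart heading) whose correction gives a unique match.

Nitrate

As reported, no row in the chart matches all 8 reactions.
Reversing Esculin → still no organism matches.
Reversing ODC → 2 organisms match (not unique).
Reversing Indole → still no organism matches.
Reversing Catalase → still no organism matches.
Reversing Urease → still no organism matches.
Reversing Motility → still no organism matches.
Reversing Nitrate (to +) → unique match: Haemophilus influenzae.
Reversing DNase → still no organism matches.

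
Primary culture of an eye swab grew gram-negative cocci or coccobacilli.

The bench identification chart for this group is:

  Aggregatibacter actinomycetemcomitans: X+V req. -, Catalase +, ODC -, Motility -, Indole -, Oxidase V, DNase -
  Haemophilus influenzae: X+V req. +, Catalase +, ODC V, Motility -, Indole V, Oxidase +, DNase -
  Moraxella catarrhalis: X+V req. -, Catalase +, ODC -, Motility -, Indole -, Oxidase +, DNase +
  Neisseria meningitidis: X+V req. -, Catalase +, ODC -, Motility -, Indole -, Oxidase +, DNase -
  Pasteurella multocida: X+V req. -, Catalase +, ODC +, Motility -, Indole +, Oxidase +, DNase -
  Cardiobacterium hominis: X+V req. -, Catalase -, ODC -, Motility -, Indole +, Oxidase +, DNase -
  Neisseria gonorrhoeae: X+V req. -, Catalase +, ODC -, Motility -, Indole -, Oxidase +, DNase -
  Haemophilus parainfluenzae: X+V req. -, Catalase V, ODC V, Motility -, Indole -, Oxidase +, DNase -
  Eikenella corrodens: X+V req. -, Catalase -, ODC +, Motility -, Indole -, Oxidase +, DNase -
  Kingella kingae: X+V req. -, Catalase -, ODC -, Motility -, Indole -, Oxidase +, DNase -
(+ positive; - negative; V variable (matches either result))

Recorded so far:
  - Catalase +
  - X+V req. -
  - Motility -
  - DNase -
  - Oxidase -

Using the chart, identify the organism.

Aggregatibacter actinomycetemcomitans

Oxidase -: excludes 9 organisms — 1 left.
Catalase +: the one remaining candidate is consistent.
DNase -: the one remaining candidate is consistent.
X+V req. -: the one remaining candidate is consistent.
Motility -: the one remaining candidate is consistent.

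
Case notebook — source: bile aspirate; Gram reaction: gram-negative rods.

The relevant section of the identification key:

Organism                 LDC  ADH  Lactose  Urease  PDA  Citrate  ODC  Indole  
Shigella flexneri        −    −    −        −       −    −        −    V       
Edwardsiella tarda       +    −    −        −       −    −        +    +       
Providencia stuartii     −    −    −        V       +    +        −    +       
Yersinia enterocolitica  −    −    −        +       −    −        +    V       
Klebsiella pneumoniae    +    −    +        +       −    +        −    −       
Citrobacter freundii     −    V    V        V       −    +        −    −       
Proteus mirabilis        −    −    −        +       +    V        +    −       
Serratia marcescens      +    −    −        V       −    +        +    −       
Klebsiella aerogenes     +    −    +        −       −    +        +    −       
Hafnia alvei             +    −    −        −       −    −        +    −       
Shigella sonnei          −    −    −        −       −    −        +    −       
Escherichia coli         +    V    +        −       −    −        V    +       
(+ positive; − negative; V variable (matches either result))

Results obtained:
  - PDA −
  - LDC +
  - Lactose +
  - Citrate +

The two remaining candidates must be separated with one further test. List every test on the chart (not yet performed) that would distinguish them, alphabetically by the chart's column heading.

ODC, Urease

Lactose +: excludes 8 organisms — 4 left.
LDC +: excludes Citrobacter freundii — 3 left.
PDA −: all 3 remaining candidates are consistent.
Citrate +: excludes Escherichia coli — 2 left.
Two candidates remain: Klebsiella aerogenes and Klebsiella pneumoniae.
  ADH: − vs − — same for both, does not separate.
  Urease: Klebsiella aerogenes −, Klebsiella pneumoniae + — discriminates.
  ODC: Klebsiella aerogenes +, Klebsiella pneumoniae − — discriminates.
  Indole: − vs − — same for both, does not separate.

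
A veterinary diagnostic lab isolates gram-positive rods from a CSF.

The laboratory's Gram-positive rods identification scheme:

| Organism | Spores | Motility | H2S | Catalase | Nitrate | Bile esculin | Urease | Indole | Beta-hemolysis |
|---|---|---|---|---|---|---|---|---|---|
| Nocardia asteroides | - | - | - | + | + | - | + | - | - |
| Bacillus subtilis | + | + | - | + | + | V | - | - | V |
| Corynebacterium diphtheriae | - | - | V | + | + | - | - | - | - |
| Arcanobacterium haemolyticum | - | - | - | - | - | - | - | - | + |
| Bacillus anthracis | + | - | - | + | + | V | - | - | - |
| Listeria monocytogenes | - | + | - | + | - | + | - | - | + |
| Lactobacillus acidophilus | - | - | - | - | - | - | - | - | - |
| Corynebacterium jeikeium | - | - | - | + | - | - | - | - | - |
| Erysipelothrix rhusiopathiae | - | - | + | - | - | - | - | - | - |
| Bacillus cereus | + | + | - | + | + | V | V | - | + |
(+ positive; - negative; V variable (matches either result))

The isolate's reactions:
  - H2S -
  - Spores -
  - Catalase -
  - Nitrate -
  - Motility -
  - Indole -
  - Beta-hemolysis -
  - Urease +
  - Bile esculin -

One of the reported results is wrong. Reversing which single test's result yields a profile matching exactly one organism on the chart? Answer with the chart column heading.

As reported, no row in the chart matches all 9 reactions.
Reversing Bile esculin → still no organism matches.
Reversing Urease (to -) → unique match: Lactobacillus acidophilus.
Reversing Spores → still no organism matches.
Reversing Catalase → still no organism matches.
Reversing Beta-hemolysis → still no organism matches.
Reversing Nitrate → still no organism matches.
Reversing Indole → still no organism matches.
Reversing H2S → still no organism matches.
Reversing Motility → still no organism matches.

Urease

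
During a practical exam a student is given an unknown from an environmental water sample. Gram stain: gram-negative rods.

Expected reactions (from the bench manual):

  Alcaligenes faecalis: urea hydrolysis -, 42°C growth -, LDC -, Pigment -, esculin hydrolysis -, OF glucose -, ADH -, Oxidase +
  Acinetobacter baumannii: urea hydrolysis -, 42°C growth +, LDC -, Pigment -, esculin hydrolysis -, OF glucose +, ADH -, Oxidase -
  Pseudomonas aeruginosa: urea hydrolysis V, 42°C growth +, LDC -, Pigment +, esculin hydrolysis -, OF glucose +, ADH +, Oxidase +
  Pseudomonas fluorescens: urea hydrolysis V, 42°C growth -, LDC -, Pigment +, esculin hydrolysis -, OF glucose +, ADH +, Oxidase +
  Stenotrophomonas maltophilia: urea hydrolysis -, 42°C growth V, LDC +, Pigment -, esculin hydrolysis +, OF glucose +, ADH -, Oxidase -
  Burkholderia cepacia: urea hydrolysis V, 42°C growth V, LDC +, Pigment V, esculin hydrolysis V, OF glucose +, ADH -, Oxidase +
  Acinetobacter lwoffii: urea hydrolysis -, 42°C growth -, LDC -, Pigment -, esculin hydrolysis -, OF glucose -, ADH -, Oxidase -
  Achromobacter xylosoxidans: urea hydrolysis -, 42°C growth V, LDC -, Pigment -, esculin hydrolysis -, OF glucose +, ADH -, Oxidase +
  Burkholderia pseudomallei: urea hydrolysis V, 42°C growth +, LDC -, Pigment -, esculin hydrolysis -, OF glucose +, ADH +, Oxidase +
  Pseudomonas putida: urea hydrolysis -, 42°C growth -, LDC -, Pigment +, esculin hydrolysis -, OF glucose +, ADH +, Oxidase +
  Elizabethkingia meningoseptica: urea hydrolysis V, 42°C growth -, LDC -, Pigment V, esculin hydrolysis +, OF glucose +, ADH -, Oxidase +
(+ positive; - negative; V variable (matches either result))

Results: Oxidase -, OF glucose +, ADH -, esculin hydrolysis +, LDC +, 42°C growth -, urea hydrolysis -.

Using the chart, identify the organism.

urea hydrolysis -: all 11 remaining candidates are consistent.
ADH -: excludes Pseudomonas aeruginosa, Pseudomonas fluorescens, Burkholderia pseudomallei, Pseudomonas putida — 7 left.
LDC +: excludes 5 organisms — 2 left.
esculin hydrolysis +: all 2 remaining candidates are consistent.
OF glucose +: all 2 remaining candidates are consistent.
Oxidase -: excludes Burkholderia cepacia — 1 left.
42°C growth -: the one remaining candidate is consistent.

Stenotrophomonas maltophilia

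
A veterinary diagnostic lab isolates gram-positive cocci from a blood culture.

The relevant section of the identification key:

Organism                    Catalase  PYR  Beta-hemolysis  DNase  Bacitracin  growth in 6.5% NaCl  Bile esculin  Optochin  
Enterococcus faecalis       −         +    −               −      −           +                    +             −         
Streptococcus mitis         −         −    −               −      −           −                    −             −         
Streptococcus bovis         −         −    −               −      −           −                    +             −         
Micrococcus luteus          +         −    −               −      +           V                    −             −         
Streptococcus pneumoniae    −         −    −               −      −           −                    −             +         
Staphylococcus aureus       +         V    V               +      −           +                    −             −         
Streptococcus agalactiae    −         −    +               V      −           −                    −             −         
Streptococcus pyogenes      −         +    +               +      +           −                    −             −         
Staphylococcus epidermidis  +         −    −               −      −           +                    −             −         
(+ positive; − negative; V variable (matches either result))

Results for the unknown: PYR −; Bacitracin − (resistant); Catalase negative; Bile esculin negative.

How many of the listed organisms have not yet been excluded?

3

Catalase −: excludes Micrococcus luteus, Staphylococcus aureus, Staphylococcus epidermidis — 6 left.
PYR −: excludes Enterococcus faecalis, Streptococcus pyogenes — 4 left.
Bacitracin −: all 4 remaining candidates are consistent.
Bile esculin −: excludes Streptococcus bovis — 3 left.
Still consistent: Streptococcus agalactiae, Streptococcus mitis, Streptococcus pneumoniae.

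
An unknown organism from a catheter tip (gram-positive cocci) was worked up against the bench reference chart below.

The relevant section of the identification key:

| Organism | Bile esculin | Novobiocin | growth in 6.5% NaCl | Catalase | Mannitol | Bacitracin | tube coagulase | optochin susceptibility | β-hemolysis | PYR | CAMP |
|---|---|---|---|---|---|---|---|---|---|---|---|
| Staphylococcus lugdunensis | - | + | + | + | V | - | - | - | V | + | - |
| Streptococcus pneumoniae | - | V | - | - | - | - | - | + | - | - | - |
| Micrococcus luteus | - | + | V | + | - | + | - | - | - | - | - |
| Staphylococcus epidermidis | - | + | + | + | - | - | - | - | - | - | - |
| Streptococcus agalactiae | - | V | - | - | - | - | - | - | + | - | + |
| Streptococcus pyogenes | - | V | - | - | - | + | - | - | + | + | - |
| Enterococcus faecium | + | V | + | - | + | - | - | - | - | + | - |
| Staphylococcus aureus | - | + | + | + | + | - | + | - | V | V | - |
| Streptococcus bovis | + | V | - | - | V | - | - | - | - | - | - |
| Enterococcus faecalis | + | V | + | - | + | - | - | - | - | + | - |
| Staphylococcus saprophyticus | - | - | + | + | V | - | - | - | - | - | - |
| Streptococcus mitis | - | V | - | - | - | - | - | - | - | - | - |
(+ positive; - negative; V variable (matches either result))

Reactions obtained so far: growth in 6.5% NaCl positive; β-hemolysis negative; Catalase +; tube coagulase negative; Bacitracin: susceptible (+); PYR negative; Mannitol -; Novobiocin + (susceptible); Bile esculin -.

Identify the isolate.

Micrococcus luteus

Mannitol -: excludes Enterococcus faecium, Staphylococcus aureus, Enterococcus faecalis — 9 left.
PYR -: excludes Staphylococcus lugdunensis, Streptococcus pyogenes — 7 left.
Catalase +: excludes Streptococcus pneumoniae, Streptococcus agalactiae, Streptococcus bovis, Streptococcus mitis — 3 left.
Novobiocin +: excludes Staphylococcus saprophyticus — 2 left.
Bacitracin +: excludes Staphylococcus epidermidis — 1 left.
growth in 6.5% NaCl +: the one remaining candidate is consistent.
tube coagulase -: the one remaining candidate is consistent.
β-hemolysis -: the one remaining candidate is consistent.
Bile esculin -: the one remaining candidate is consistent.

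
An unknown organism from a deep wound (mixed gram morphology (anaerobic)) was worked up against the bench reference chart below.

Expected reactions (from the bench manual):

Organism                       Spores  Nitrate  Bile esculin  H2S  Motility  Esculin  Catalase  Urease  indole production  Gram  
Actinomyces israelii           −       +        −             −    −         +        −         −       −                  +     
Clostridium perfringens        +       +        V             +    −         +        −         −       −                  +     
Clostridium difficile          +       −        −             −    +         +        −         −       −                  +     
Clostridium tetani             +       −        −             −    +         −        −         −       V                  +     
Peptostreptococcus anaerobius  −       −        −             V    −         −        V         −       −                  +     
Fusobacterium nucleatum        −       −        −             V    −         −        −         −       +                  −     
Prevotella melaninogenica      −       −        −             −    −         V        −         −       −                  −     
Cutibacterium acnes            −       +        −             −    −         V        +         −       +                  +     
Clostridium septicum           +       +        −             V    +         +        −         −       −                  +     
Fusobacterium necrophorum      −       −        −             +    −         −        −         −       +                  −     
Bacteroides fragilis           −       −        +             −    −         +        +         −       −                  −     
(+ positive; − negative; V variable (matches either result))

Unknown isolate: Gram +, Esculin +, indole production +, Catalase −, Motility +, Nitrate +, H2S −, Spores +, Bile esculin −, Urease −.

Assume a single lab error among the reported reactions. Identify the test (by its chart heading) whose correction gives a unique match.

indole production

As reported, no row in the chart matches all 10 reactions.
Reversing Gram → still no organism matches.
Reversing indole production (to −) → unique match: Clostridium septicum.
Reversing Urease → still no organism matches.
Reversing Motility → still no organism matches.
Reversing Spores → still no organism matches.
Reversing Bile esculin → still no organism matches.
Reversing H2S → still no organism matches.
Reversing Catalase → still no organism matches.
Reversing Esculin → still no organism matches.
Reversing Nitrate → still no organism matches.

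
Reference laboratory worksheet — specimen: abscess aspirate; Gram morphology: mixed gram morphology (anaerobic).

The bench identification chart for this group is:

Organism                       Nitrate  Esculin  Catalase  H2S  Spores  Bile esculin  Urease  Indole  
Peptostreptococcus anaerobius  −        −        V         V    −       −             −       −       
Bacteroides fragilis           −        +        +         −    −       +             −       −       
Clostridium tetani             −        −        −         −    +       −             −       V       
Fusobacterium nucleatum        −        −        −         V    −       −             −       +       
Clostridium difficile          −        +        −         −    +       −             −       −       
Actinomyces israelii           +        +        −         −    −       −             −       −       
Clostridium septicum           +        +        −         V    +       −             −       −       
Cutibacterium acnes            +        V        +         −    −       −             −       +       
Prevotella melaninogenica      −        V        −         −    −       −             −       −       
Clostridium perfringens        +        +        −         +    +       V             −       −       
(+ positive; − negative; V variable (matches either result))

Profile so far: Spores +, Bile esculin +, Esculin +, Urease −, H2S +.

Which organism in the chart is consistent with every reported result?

Esculin +: excludes Peptostreptococcus anaerobius, Clostridium tetani, Fusobacterium nucleatum — 7 left.
H2S +: excludes 5 organisms — 2 left.
Bile esculin +: excludes Clostridium septicum — 1 left.
Urease −: the one remaining candidate is consistent.
Spores +: the one remaining candidate is consistent.

Clostridium perfringens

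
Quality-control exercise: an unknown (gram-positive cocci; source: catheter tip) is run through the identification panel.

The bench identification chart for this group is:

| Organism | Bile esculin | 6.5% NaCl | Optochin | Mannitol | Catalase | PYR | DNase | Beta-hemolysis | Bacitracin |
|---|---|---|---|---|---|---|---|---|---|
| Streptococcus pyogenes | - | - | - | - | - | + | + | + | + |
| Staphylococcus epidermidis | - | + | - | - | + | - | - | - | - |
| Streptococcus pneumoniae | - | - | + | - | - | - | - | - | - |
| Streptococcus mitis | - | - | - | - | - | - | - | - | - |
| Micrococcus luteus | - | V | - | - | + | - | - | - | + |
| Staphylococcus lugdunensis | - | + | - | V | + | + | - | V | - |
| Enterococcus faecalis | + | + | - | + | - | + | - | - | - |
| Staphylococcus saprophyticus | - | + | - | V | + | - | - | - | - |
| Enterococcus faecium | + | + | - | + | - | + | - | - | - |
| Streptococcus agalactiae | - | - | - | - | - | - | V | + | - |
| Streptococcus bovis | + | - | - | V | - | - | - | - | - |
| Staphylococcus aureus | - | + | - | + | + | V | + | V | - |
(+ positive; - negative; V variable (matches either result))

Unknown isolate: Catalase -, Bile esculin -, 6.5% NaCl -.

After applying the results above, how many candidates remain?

Bile esculin -: excludes Enterococcus faecalis, Enterococcus faecium, Streptococcus bovis — 9 left.
Catalase -: excludes 5 organisms — 4 left.
6.5% NaCl -: all 4 remaining candidates are consistent.
Still consistent: Streptococcus agalactiae, Streptococcus mitis, Streptococcus pneumoniae, Streptococcus pyogenes.

4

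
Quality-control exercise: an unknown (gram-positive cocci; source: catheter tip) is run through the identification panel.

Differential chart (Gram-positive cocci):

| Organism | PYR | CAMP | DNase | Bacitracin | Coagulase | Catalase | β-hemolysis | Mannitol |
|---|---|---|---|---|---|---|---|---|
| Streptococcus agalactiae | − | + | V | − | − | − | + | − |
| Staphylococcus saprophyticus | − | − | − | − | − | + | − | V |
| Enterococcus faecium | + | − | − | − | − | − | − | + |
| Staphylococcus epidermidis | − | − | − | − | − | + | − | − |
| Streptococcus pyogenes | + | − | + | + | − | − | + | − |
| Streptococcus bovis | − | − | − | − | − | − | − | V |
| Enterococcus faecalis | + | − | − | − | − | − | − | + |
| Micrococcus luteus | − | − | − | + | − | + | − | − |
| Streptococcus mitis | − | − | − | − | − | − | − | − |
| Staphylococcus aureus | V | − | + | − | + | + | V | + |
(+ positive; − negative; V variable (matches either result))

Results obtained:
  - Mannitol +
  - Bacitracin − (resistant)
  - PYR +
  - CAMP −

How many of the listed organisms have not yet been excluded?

CAMP −: excludes Streptococcus agalactiae — 9 left.
Bacitracin −: excludes Streptococcus pyogenes, Micrococcus luteus — 7 left.
Mannitol +: excludes Staphylococcus epidermidis, Streptococcus mitis — 5 left.
PYR +: excludes Staphylococcus saprophyticus, Streptococcus bovis — 3 left.
Still consistent: Enterococcus faecalis, Enterococcus faecium, Staphylococcus aureus.

3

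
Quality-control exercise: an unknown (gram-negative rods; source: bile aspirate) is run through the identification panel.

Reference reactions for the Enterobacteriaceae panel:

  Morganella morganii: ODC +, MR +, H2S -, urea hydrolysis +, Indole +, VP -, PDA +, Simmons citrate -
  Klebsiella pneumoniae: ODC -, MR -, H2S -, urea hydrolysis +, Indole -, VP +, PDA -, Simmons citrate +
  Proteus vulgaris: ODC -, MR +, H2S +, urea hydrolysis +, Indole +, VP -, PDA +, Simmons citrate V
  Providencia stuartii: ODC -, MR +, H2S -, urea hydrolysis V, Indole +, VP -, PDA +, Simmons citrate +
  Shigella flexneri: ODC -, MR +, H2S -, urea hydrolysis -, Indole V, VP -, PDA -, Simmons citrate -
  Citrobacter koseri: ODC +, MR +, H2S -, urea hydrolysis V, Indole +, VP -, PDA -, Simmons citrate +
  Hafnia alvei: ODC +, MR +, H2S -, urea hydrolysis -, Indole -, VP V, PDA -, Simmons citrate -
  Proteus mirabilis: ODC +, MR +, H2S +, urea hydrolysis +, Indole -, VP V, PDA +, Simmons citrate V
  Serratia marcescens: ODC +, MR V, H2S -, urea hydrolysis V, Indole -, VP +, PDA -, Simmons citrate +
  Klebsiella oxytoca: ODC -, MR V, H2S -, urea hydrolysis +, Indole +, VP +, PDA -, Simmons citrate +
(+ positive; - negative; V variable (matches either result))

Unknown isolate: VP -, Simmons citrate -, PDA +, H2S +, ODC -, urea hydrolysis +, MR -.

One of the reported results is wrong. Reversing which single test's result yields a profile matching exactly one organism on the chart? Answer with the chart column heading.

MR

As reported, no row in the chart matches all 7 reactions.
Reversing PDA → still no organism matches.
Reversing Simmons citrate → still no organism matches.
Reversing VP → still no organism matches.
Reversing ODC → still no organism matches.
Reversing urea hydrolysis → still no organism matches.
Reversing H2S → still no organism matches.
Reversing MR (to +) → unique match: Proteus vulgaris.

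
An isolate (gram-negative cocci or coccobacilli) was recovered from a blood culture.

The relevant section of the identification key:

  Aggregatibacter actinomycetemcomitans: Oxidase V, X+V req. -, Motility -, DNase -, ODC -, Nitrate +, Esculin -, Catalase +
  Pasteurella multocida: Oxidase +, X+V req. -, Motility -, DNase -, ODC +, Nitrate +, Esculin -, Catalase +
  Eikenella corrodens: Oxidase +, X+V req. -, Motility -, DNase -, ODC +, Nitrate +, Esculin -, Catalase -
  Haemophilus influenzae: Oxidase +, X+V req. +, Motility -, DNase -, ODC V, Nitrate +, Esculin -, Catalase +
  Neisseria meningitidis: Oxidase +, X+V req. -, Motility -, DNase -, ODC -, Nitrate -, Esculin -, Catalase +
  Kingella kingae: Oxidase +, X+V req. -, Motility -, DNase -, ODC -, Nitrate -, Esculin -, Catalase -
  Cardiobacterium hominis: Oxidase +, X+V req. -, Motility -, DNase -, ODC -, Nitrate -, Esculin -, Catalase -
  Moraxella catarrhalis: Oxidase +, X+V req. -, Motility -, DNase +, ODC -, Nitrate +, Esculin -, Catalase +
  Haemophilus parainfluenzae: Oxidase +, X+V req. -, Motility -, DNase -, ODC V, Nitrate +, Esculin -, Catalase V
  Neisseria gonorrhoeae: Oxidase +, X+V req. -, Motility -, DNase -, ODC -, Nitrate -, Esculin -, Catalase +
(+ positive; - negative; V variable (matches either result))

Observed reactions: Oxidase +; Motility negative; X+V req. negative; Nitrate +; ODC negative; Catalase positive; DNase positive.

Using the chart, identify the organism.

Moraxella catarrhalis

Motility -: all 10 remaining candidates are consistent.
Catalase +: excludes Eikenella corrodens, Kingella kingae, Cardiobacterium hominis — 7 left.
ODC -: excludes Pasteurella multocida — 6 left.
DNase +: excludes 5 organisms — 1 left.
Oxidase +: the one remaining candidate is consistent.
X+V req. -: the one remaining candidate is consistent.
Nitrate +: the one remaining candidate is consistent.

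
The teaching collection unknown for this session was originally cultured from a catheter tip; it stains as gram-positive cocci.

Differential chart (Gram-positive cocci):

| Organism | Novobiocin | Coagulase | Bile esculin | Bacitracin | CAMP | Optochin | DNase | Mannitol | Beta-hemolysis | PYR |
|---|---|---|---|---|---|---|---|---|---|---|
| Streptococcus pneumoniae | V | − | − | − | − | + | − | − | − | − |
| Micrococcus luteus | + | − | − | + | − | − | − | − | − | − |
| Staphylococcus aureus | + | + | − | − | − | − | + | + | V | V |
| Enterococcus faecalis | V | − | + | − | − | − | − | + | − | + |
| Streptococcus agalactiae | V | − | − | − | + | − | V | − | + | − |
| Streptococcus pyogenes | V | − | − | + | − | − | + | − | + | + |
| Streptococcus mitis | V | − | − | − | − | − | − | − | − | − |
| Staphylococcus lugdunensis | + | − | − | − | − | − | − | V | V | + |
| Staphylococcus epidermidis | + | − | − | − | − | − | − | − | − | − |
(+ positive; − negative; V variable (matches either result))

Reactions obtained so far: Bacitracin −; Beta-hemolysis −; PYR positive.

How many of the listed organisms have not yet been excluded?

3

Beta-hemolysis −: excludes Streptococcus agalactiae, Streptococcus pyogenes — 7 left.
PYR +: excludes Streptococcus pneumoniae, Micrococcus luteus, Streptococcus mitis, Staphylococcus epidermidis — 3 left.
Bacitracin −: all 3 remaining candidates are consistent.
Still consistent: Enterococcus faecalis, Staphylococcus aureus, Staphylococcus lugdunensis.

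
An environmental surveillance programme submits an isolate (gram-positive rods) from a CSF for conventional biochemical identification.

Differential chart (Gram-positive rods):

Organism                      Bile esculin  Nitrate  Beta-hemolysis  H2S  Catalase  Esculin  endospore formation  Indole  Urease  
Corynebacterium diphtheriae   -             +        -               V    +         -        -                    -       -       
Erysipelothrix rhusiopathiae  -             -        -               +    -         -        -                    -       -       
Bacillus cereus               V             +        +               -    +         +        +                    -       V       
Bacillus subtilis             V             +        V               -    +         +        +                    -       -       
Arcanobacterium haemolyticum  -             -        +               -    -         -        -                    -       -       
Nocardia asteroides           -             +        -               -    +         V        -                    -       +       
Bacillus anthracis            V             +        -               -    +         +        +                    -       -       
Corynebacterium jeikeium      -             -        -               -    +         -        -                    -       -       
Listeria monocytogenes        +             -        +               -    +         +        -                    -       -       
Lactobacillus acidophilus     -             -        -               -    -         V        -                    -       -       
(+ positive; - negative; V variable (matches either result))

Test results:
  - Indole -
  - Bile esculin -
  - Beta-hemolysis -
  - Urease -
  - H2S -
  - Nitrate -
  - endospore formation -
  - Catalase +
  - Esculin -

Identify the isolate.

Nitrate -: excludes 5 organisms — 5 left.
endospore formation -: all 5 remaining candidates are consistent.
Beta-hemolysis -: excludes Arcanobacterium haemolyticum, Listeria monocytogenes — 3 left.
Esculin -: all 3 remaining candidates are consistent.
Urease -: all 3 remaining candidates are consistent.
Bile esculin -: all 3 remaining candidates are consistent.
Indole -: all 3 remaining candidates are consistent.
Catalase +: excludes Erysipelothrix rhusiopathiae, Lactobacillus acidophilus — 1 left.
H2S -: the one remaining candidate is consistent.

Corynebacterium jeikeium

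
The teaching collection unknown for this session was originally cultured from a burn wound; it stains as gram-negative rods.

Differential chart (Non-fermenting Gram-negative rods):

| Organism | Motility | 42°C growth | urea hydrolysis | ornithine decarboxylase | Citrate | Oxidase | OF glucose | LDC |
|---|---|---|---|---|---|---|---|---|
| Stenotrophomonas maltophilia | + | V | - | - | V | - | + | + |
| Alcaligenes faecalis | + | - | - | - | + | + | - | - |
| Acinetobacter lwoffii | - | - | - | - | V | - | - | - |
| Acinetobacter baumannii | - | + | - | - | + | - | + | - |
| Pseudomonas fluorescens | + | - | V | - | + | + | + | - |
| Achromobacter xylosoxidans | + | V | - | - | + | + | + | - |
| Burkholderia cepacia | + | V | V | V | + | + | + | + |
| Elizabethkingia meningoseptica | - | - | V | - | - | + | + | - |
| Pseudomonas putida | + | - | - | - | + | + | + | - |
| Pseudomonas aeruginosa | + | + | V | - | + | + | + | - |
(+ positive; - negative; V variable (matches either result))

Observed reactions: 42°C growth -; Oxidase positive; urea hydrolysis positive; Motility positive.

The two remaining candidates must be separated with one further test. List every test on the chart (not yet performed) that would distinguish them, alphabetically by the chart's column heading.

LDC

urea hydrolysis +: excludes 6 organisms — 4 left.
Motility +: excludes Elizabethkingia meningoseptica — 3 left.
Oxidase +: all 3 remaining candidates are consistent.
42°C growth -: excludes Pseudomonas aeruginosa — 2 left.
Two candidates remain: Burkholderia cepacia and Pseudomonas fluorescens.
  ornithine decarboxylase: V vs - — variable for at least one, does not separate.
  Citrate: + vs + — same for both, does not separate.
  OF glucose: + vs + — same for both, does not separate.
  LDC: Burkholderia cepacia +, Pseudomonas fluorescens - — discriminates.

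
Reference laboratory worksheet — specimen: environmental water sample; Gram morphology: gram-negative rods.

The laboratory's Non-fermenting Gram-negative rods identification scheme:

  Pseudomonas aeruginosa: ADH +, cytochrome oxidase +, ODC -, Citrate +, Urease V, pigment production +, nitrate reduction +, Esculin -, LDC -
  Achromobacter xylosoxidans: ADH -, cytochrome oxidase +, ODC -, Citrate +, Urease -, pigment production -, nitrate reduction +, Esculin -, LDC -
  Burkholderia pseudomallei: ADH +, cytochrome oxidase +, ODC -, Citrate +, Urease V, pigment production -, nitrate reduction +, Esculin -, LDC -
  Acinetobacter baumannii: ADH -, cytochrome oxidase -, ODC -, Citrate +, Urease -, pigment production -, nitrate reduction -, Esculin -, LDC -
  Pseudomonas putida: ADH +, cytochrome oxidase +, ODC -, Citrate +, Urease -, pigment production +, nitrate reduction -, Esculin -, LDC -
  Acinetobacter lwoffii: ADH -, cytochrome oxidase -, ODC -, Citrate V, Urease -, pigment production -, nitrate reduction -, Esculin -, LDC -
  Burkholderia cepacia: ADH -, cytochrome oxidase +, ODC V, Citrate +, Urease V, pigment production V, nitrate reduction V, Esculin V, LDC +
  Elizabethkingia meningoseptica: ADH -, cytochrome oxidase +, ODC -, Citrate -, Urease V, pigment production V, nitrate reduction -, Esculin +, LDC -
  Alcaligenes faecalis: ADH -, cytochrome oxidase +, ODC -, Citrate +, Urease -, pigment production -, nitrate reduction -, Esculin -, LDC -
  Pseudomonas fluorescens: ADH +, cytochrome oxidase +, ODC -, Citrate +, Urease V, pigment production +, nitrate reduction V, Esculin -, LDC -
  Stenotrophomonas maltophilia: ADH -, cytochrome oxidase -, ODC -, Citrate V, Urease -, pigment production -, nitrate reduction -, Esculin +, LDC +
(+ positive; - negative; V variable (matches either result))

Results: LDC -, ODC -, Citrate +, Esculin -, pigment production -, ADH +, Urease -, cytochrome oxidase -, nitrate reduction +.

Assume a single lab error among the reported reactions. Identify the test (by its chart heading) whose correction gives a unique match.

cytochrome oxidase

As reported, no row in the chart matches all 9 reactions.
Reversing pigment production → still no organism matches.
Reversing ADH → still no organism matches.
Reversing nitrate reduction → still no organism matches.
Reversing cytochrome oxidase (to +) → unique match: Burkholderia pseudomallei.
Reversing Esculin → still no organism matches.
Reversing ODC → still no organism matches.
Reversing Urease → still no organism matches.
Reversing Citrate → still no organism matches.
Reversing LDC → still no organism matches.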